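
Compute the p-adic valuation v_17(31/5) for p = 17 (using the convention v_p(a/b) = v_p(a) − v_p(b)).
v_17(31/5) = 0

Factor powers of 17 from the numerator and denominator of the reduced fraction: 31 = 17^0 · 31 and 5 = 17^0 · 5. Apply v_p(a/b) = v_p(a) − v_p(b): v_17(31/5) = 0 − 0 = 0.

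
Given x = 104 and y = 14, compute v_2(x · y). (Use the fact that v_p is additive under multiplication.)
v_2(1456) = 4

v_p(x) = 3 (factor: 104 = 2^3 · 13); v_p(y) = 1 (factor: 14 = 2^1 · 7). Additivity: v_p(xy) = v_p(x) + v_p(y) = 3 + 1 = 4. (Direct check: xy = 1456 = 2^4 · (91).)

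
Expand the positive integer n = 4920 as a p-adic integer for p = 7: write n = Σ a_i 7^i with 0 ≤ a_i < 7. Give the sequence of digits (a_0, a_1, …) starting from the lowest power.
(a_0, a_1, …) = (6, 2, 2, 0, 2)

Repeated division by 7 gives the digits low-to-high: 4920 = 6 + 2·7^1 + 2·7^2 + 2·7^4. Digit sequence: (6, 2, 2, 0, 2).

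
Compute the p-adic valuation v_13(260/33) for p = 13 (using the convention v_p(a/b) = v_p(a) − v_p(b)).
v_13(260/33) = 1

Factor powers of 13 from the numerator and denominator of the reduced fraction: 260 = 13^1 · 20 and 33 = 13^0 · 33. Apply v_p(a/b) = v_p(a) − v_p(b): v_13(260/33) = 1 − 0 = 1.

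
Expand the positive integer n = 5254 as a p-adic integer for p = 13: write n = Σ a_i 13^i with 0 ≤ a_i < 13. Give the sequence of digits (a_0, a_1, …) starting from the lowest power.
(a_0, a_1, …) = (2, 1, 5, 2)

Repeated division by 13 gives the digits low-to-high: 5254 = 2 + 1·13^1 + 5·13^2 + 2·13^3. Digit sequence: (2, 1, 5, 2).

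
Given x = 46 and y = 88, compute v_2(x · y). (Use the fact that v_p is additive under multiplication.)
v_2(4048) = 4

v_p(x) = 1 (factor: 46 = 2^1 · 23); v_p(y) = 3 (factor: 88 = 2^3 · 11). Additivity: v_p(xy) = v_p(x) + v_p(y) = 1 + 3 = 4. (Direct check: xy = 4048 = 2^4 · (253).)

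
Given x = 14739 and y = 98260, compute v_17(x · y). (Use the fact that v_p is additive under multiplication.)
v_17(1448254140) = 6

v_p(x) = 3 (factor: 14739 = 17^3 · 3); v_p(y) = 3 (factor: 98260 = 17^3 · 20). Additivity: v_p(xy) = v_p(x) + v_p(y) = 3 + 3 = 6. (Direct check: xy = 1448254140 = 17^6 · (60).)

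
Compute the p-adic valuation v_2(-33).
v_2(-33) = 0

v_2(n) is the largest exponent k such that 2^k divides n. Factor out: -33 = -2^0 · 33. (Sign doesn't affect v_p.) So v_2(-33) = 0.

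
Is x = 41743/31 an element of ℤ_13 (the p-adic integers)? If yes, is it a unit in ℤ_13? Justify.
x ∈ ℤ_13 but not a unit; v_13(x) = 3 > 0

ℤ_13 = {x ∈ ℚ_13 : v_13(x) ≥ 0} and ℤ_13^× = {x ∈ ℤ_13 : v_13(x) = 0}. Here v_13(41743/31) = v_13(num) − v_13(den) = 3; compare against these criteria.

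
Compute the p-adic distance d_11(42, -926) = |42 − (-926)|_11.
d_11(42, -926) = 1/121

Step 1 — x − y = 42 − (-926) = 968. Step 2 — v_11(968) = 2 (factor: 968 = (11^2 · 8); the sign does not affect v_p). Step 3 — |x − y|_11 = 11^{-2} = 1/121.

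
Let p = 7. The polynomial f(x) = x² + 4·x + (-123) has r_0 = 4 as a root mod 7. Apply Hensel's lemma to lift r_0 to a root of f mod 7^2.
r_1 = 32 (mod 49)

Hensel: r_{i+1} = r_i − f(r_i)·(f′(r_i))^{-1} mod 7^{i+2}, f′(x) = 2x + 4. Iterate:
  r_0 = 4 (mod 7)
  r_1 = 32 (mod 49)
Final: r = 32 satisfies f(r) ≡ 0 mod 7^2.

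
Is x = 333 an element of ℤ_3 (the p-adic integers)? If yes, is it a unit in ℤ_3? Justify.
x ∈ ℤ_3 but not a unit; v_3(x) = 2 > 0

ℤ_3 = {x ∈ ℚ_3 : v_3(x) ≥ 0} and ℤ_3^× = {x ∈ ℤ_3 : v_3(x) = 0}. Here v_3(333) = v_3(num) − v_3(den) = 2; compare against these criteria.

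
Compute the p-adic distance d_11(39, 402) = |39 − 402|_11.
d_11(39, 402) = 1/121

Step 1 — x − y = 39 − 402 = -363. Step 2 — v_11(-363) = 2 (factor: -363 = −(11^2 · 3); the sign does not affect v_p). Step 3 — |x − y|_11 = 11^{-2} = 1/121.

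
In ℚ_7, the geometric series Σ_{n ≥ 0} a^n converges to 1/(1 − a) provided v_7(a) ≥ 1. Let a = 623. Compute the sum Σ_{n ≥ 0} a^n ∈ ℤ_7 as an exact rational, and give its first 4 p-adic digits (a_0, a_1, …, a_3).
Σ a^n = 1/(1 − a) = -1/622;  first 4 digits = (1, 5, 2, 5)

v_7(a) = 1 ≥ 1, so the series converges in ℤ_7 to 1/(1 − a) = 1/(1 − 623) = -1/622. Expand this rational in ℤ_7: compute digits iteratively via d_i = x_i mod 7, x_{i+1} = (x_i − d_i)/7. The first 4 digits are (1, 5, 2, 5).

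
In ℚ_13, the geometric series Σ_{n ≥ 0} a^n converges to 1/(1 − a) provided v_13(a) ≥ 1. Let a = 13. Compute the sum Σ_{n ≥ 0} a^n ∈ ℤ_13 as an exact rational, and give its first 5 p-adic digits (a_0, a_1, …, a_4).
Σ a^n = 1/(1 − a) = -1/12;  first 5 digits = (1, 1, 1, 1, 1)

v_13(a) = 1 ≥ 1, so the series converges in ℤ_13 to 1/(1 − a) = 1/(1 − 13) = -1/12. Expand this rational in ℤ_13: compute digits iteratively via d_i = x_i mod 13, x_{i+1} = (x_i − d_i)/13. The first 5 digits are (1, 1, 1, 1, 1).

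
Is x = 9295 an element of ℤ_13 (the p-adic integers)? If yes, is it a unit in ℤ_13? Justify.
x ∈ ℤ_13 but not a unit; v_13(x) = 2 > 0

ℤ_13 = {x ∈ ℚ_13 : v_13(x) ≥ 0} and ℤ_13^× = {x ∈ ℤ_13 : v_13(x) = 0}. Here v_13(9295) = v_13(num) − v_13(den) = 2; compare against these criteria.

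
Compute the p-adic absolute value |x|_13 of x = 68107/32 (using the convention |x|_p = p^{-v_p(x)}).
|68107/32|_13 = 1/2197

Step 1 — compute v_13(x) by factoring powers of 13 out of the numerator and denominator: v_13(68107/32) = 3. Step 2 — apply |x|_p = p^{-v_p(x)} = 13^{-3} = 1/2197.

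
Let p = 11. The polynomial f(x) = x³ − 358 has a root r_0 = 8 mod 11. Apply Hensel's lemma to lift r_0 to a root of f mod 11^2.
r_1 = 74 (mod 121)

Hensel: r_{i+1} = r_i − f(r_i)/f′(r_i) mod 11^{i+2}, where f′(x) = 3x². Iterate:
  r_0 = 8 (mod 11)
  r_1 = 74 (mod 121)
Final: r = 74 with f(r) ≡ 0 mod 11^2.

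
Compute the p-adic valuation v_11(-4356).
v_11(-4356) = 2

v_11(n) is the largest exponent k such that 11^k divides n. Factor out: -4356 = -11^2 · 36. (Sign doesn't affect v_p.) So v_11(-4356) = 2.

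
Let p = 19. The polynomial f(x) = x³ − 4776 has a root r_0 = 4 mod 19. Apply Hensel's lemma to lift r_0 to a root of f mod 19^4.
r_3 = 26034 (mod 130321)

Hensel: r_{i+1} = r_i − f(r_i)/f′(r_i) mod 19^{i+2}, where f′(x) = 3x². Iterate:
  r_0 = 4 (mod 19)
  r_1 = 42 (mod 361)
  r_2 = 5457 (mod 6859)
  r_3 = 26034 (mod 130321)
Final: r = 26034 with f(r) ≡ 0 mod 19^4.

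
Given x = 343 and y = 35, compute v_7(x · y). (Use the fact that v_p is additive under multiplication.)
v_7(12005) = 4

v_p(x) = 3 (factor: 343 = 7^3 · 1); v_p(y) = 1 (factor: 35 = 7^1 · 5). Additivity: v_p(xy) = v_p(x) + v_p(y) = 3 + 1 = 4. (Direct check: xy = 12005 = 7^4 · (5).)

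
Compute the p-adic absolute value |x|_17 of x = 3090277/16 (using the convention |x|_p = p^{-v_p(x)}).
|3090277/16|_17 = 1/83521

Step 1 — compute v_17(x) by factoring powers of 17 out of the numerator and denominator: v_17(3090277/16) = 4. Step 2 — apply |x|_p = p^{-v_p(x)} = 17^{-4} = 1/83521.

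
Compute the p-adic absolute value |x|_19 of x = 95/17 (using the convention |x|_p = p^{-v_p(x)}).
|95/17|_19 = 1/19

Step 1 — compute v_19(x) by factoring powers of 19 out of the numerator and denominator: v_19(95/17) = 1. Step 2 — apply |x|_p = p^{-v_p(x)} = 19^{-1} = 1/19.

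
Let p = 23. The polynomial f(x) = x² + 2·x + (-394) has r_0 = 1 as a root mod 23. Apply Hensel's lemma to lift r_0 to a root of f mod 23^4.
r_3 = 263673 (mod 279841)

Hensel: r_{i+1} = r_i − f(r_i)·(f′(r_i))^{-1} mod 23^{i+2}, f′(x) = 2x + 2. Iterate:
  r_0 = 1 (mod 23)
  r_1 = 231 (mod 529)
  r_2 = 8166 (mod 12167)
  r_3 = 263673 (mod 279841)
Final: r = 263673 satisfies f(r) ≡ 0 mod 23^4.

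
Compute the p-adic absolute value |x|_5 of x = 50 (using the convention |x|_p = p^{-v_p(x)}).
|50|_5 = 1/25

Step 1 — compute v_5(x) by factoring powers of 5 out of the numerator and denominator: v_5(50) = 2. Step 2 — apply |x|_p = p^{-v_p(x)} = 5^{-2} = 1/25.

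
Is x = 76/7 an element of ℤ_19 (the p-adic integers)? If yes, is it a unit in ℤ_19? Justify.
x ∈ ℤ_19 but not a unit; v_19(x) = 1 > 0

ℤ_19 = {x ∈ ℚ_19 : v_19(x) ≥ 0} and ℤ_19^× = {x ∈ ℤ_19 : v_19(x) = 0}. Here v_19(76/7) = v_19(num) − v_19(den) = 1; compare against these criteria.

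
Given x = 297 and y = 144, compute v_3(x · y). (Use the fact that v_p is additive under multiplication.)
v_3(42768) = 5

v_p(x) = 3 (factor: 297 = 3^3 · 11); v_p(y) = 2 (factor: 144 = 3^2 · 16). Additivity: v_p(xy) = v_p(x) + v_p(y) = 3 + 2 = 5. (Direct check: xy = 42768 = 3^5 · (176).)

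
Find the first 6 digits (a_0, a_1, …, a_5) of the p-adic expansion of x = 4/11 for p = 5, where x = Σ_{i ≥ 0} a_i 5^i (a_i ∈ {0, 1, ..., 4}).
(a_0, …, a_5) = (4, 2, 4, 0, 3, 3)

v_5(4/11) = 0 (numerator and denominator both coprime to 5), so x ∈ ℤ_5^×. Compute digits iteratively via a_i = x_i mod 5, x_{i+1} = (x_i − a_i)/5, with x_0 = x:
  x_0 = 4/11;  a_0 = 4;  x_1 = (x_0 − 4)/5 = -8/11
  x_1 = -8/11;  a_1 = 2;  x_2 = (x_1 − 2)/5 = -6/11
  x_2 = -6/11;  a_2 = 4;  x_3 = (x_2 − 4)/5 = -10/11
  x_3 = -10/11;  a_3 = 0;  x_4 = (x_3 − 0)/5 = -2/11
  x_4 = -2/11;  a_4 = 3;  x_5 = (x_4 − 3)/5 = -7/11
  x_5 = -7/11;  a_5 = 3;  x_6 = (x_5 − 3)/5 = -8/11
Digits: (4, 2, 4, 0, 3, 3).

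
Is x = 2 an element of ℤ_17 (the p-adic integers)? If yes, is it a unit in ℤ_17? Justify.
x ∈ ℤ_17^× (unit); v_17(x) = 0

ℤ_17 = {x ∈ ℚ_17 : v_17(x) ≥ 0} and ℤ_17^× = {x ∈ ℤ_17 : v_17(x) = 0}. Here v_17(2) = v_17(num) − v_17(den) = 0; compare against these criteria.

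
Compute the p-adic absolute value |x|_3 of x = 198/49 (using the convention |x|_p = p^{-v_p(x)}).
|198/49|_3 = 1/9

Step 1 — compute v_3(x) by factoring powers of 3 out of the numerator and denominator: v_3(198/49) = 2. Step 2 — apply |x|_p = p^{-v_p(x)} = 3^{-2} = 1/9.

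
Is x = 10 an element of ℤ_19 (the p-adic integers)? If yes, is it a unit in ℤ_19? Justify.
x ∈ ℤ_19^× (unit); v_19(x) = 0

ℤ_19 = {x ∈ ℚ_19 : v_19(x) ≥ 0} and ℤ_19^× = {x ∈ ℤ_19 : v_19(x) = 0}. Here v_19(10) = v_19(num) − v_19(den) = 0; compare against these criteria.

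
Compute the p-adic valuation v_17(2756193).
v_17(2756193) = 4

v_17(n) is the largest exponent k such that 17^k divides n. Factor out: 2756193 = 17^4 · 33. (Sign doesn't affect v_p.) So v_17(2756193) = 4.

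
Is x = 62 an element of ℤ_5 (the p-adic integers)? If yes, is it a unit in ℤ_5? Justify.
x ∈ ℤ_5^× (unit); v_5(x) = 0

ℤ_5 = {x ∈ ℚ_5 : v_5(x) ≥ 0} and ℤ_5^× = {x ∈ ℤ_5 : v_5(x) = 0}. Here v_5(62) = v_5(num) − v_5(den) = 0; compare against these criteria.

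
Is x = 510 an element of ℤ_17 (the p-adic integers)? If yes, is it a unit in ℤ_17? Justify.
x ∈ ℤ_17 but not a unit; v_17(x) = 1 > 0

ℤ_17 = {x ∈ ℚ_17 : v_17(x) ≥ 0} and ℤ_17^× = {x ∈ ℤ_17 : v_17(x) = 0}. Here v_17(510) = v_17(num) − v_17(den) = 1; compare against these criteria.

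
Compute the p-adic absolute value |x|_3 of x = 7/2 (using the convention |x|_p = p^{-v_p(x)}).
|7/2|_3 = 1

Step 1 — compute v_3(x) by factoring powers of 3 out of the numerator and denominator: v_3(7/2) = 0. Step 2 — apply |x|_p = p^{-v_p(x)} = 3^{0} = 1.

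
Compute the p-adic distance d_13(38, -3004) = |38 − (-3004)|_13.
d_13(38, -3004) = 1/169

Step 1 — x − y = 38 − (-3004) = 3042. Step 2 — v_13(3042) = 2 (factor: 3042 = (13^2 · 18); the sign does not affect v_p). Step 3 — |x − y|_13 = 13^{-2} = 1/169.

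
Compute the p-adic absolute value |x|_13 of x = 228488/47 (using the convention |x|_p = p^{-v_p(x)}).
|228488/47|_13 = 1/28561

Step 1 — compute v_13(x) by factoring powers of 13 out of the numerator and denominator: v_13(228488/47) = 4. Step 2 — apply |x|_p = p^{-v_p(x)} = 13^{-4} = 1/28561.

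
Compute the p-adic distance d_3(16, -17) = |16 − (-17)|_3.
d_3(16, -17) = 1/3

Step 1 — x − y = 16 − (-17) = 33. Step 2 — v_3(33) = 1 (factor: 33 = (3^1 · 11); the sign does not affect v_p). Step 3 — |x − y|_3 = 3^{-1} = 1/3.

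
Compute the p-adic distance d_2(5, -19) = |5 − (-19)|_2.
d_2(5, -19) = 1/8

Step 1 — x − y = 5 − (-19) = 24. Step 2 — v_2(24) = 3 (factor: 24 = (2^3 · 3); the sign does not affect v_p). Step 3 — |x − y|_2 = 2^{-3} = 1/8.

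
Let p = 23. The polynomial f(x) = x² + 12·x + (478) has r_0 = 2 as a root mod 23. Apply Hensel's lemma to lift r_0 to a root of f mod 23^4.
r_3 = 265859 (mod 279841)

Hensel: r_{i+1} = r_i − f(r_i)·(f′(r_i))^{-1} mod 23^{i+2}, f′(x) = 2x + 12. Iterate:
  r_0 = 2 (mod 23)
  r_1 = 301 (mod 529)
  r_2 = 10352 (mod 12167)
  r_3 = 265859 (mod 279841)
Final: r = 265859 satisfies f(r) ≡ 0 mod 23^4.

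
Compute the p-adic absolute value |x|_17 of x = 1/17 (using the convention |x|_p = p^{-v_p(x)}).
|1/17|_17 = 17

Step 1 — compute v_17(x) by factoring powers of 17 out of the numerator and denominator: v_17(1/17) = -1. Step 2 — apply |x|_p = p^{-v_p(x)} = 17^{1} = 17.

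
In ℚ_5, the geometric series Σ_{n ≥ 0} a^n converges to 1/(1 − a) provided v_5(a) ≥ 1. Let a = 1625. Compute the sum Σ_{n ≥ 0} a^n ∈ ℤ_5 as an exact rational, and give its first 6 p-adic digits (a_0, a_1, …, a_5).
Σ a^n = 1/(1 − a) = -1/1624;  first 6 digits = (1, 0, 0, 3, 2, 0)

v_5(a) = 3 ≥ 1, so the series converges in ℤ_5 to 1/(1 − a) = 1/(1 − 1625) = -1/1624. Expand this rational in ℤ_5: compute digits iteratively via d_i = x_i mod 5, x_{i+1} = (x_i − d_i)/5. The first 6 digits are (1, 0, 0, 3, 2, 0).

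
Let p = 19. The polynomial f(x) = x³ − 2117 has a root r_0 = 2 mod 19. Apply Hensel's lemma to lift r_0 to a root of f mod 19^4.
r_3 = 65970 (mod 130321)

Hensel: r_{i+1} = r_i − f(r_i)/f′(r_i) mod 19^{i+2}, where f′(x) = 3x². Iterate:
  r_0 = 2 (mod 19)
  r_1 = 268 (mod 361)
  r_2 = 4239 (mod 6859)
  r_3 = 65970 (mod 130321)
Final: r = 65970 with f(r) ≡ 0 mod 19^4.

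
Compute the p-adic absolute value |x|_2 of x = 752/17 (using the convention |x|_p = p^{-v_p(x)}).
|752/17|_2 = 1/16

Step 1 — compute v_2(x) by factoring powers of 2 out of the numerator and denominator: v_2(752/17) = 4. Step 2 — apply |x|_p = p^{-v_p(x)} = 2^{-4} = 1/16.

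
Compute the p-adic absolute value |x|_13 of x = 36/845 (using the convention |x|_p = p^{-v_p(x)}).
|36/845|_13 = 169

Step 1 — compute v_13(x) by factoring powers of 13 out of the numerator and denominator: v_13(36/845) = -2. Step 2 — apply |x|_p = p^{-v_p(x)} = 13^{2} = 169.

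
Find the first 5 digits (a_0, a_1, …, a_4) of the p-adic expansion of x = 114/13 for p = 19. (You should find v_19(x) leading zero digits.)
(a_0, …, a_4) = (0, 18, 2, 13, 11)

v_19(114/13) = 1, so a_0 = ... = a_0 = 0. Factor out: x = 19^1 · u with u = 6/13 a unit in ℤ_19. Expand u iteratively via a_{v+i} = u_i mod 19, u_{i+1} = (u_i − a_{v+i})/19:
  u_0 = 6/13;  a_1 = 18;  u_1 = (u_0 − 18)/19 = -12/13
  u_1 = -12/13;  a_2 = 2;  u_2 = (u_1 − 2)/19 = -2/13
  u_2 = -2/13;  a_3 = 13;  u_3 = (u_2 − 13)/19 = -9/13
  u_3 = -9/13;  a_4 = 11;  u_4 = (u_3 − 11)/19 = -8/13
Digits: (0, 18, 2, 13, 11).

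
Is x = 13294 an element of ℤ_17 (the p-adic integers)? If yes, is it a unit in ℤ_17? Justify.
x ∈ ℤ_17 but not a unit; v_17(x) = 2 > 0

ℤ_17 = {x ∈ ℚ_17 : v_17(x) ≥ 0} and ℤ_17^× = {x ∈ ℤ_17 : v_17(x) = 0}. Here v_17(13294) = v_17(num) − v_17(den) = 2; compare against these criteria.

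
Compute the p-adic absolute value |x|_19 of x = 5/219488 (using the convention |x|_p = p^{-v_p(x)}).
|5/219488|_19 = 6859

Step 1 — compute v_19(x) by factoring powers of 19 out of the numerator and denominator: v_19(5/219488) = -3. Step 2 — apply |x|_p = p^{-v_p(x)} = 19^{3} = 6859.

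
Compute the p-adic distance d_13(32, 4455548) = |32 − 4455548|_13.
d_13(32, 4455548) = 1/371293

Step 1 — x − y = 32 − 4455548 = -4455516. Step 2 — v_13(-4455516) = 5 (factor: -4455516 = −(13^5 · 12); the sign does not affect v_p). Step 3 — |x − y|_13 = 13^{-5} = 1/371293.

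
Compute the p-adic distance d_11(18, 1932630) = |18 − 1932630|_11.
d_11(18, 1932630) = 1/161051

Step 1 — x − y = 18 − 1932630 = -1932612. Step 2 — v_11(-1932612) = 5 (factor: -1932612 = −(11^5 · 12); the sign does not affect v_p). Step 3 — |x − y|_11 = 11^{-5} = 1/161051.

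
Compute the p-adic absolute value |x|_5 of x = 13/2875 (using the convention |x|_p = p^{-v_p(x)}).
|13/2875|_5 = 125

Step 1 — compute v_5(x) by factoring powers of 5 out of the numerator and denominator: v_5(13/2875) = -3. Step 2 — apply |x|_p = p^{-v_p(x)} = 5^{3} = 125.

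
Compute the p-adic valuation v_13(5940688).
v_13(5940688) = 5

v_13(n) is the largest exponent k such that 13^k divides n. Factor out: 5940688 = 13^5 · 16. (Sign doesn't affect v_p.) So v_13(5940688) = 5.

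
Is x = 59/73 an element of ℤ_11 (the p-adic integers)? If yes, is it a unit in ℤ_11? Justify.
x ∈ ℤ_11^× (unit); v_11(x) = 0

ℤ_11 = {x ∈ ℚ_11 : v_11(x) ≥ 0} and ℤ_11^× = {x ∈ ℤ_11 : v_11(x) = 0}. Here v_11(59/73) = v_11(num) − v_11(den) = 0; compare against these criteria.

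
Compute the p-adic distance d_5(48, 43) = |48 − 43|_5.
d_5(48, 43) = 1/5

Step 1 — x − y = 48 − 43 = 5. Step 2 — v_5(5) = 1 (factor: 5 = (5^1 · 1); the sign does not affect v_p). Step 3 — |x − y|_5 = 5^{-1} = 1/5.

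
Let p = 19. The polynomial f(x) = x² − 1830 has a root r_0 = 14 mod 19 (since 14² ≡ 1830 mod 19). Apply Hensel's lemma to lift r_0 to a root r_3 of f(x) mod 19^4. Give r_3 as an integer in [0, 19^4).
r_3 = 64975 (mod 130321)

Hensel's recurrence: r_{i+1} = r_i − f(r_i)·(f′(r_i))^{-1} mod 19^{i+2}, with f′(x) = 2x. Iterate:
  r_0 = 14 (mod 19)
  r_1 = 356 (mod 361)
  r_2 = 3244 (mod 6859)
  r_3 = 64975 (mod 130321)
Final: r_3 = 64975, and one checks f(r_3) ≡ 0 mod 19^4.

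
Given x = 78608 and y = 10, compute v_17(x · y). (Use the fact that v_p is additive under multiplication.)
v_17(786080) = 3

v_p(x) = 3 (factor: 78608 = 17^3 · 16); v_p(y) = 0 (factor: 10 = 17^0 · 10). Additivity: v_p(xy) = v_p(x) + v_p(y) = 3 + 0 = 3. (Direct check: xy = 786080 = 17^3 · (160).)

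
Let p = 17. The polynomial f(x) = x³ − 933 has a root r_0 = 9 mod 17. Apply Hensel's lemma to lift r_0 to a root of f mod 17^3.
r_2 = 281 (mod 4913)

Hensel: r_{i+1} = r_i − f(r_i)/f′(r_i) mod 17^{i+2}, where f′(x) = 3x². Iterate:
  r_0 = 9 (mod 17)
  r_1 = 281 (mod 289)
  r_2 = 281 (mod 4913)
Final: r = 281 with f(r) ≡ 0 mod 17^3.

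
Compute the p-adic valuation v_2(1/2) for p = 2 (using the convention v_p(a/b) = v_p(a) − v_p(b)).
v_2(1/2) = -1

Factor powers of 2 from the numerator and denominator of the reduced fraction: 1 = 2^0 · 1 and 2 = 2^1 · 1. Apply v_p(a/b) = v_p(a) − v_p(b): v_2(1/2) = 0 − 1 = -1.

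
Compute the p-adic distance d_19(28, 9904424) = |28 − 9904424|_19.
d_19(28, 9904424) = 1/2476099

Step 1 — x − y = 28 − 9904424 = -9904396. Step 2 — v_19(-9904396) = 5 (factor: -9904396 = −(19^5 · 4); the sign does not affect v_p). Step 3 — |x − y|_19 = 19^{-5} = 1/2476099.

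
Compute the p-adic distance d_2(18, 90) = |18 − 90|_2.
d_2(18, 90) = 1/8

Step 1 — x − y = 18 − 90 = -72. Step 2 — v_2(-72) = 3 (factor: -72 = −(2^3 · 9); the sign does not affect v_p). Step 3 — |x − y|_2 = 2^{-3} = 1/8.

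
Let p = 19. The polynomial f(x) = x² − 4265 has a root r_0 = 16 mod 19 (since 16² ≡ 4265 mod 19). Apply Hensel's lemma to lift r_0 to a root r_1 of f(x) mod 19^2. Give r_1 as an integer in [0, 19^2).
r_1 = 130 (mod 361)

Hensel's recurrence: r_{i+1} = r_i − f(r_i)·(f′(r_i))^{-1} mod 19^{i+2}, with f′(x) = 2x. Iterate:
  r_0 = 16 (mod 19)
  r_1 = 130 (mod 361)
Final: r_1 = 130, and one checks f(r_1) ≡ 0 mod 19^2.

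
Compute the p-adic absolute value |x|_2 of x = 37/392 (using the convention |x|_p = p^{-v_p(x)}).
|37/392|_2 = 8

Step 1 — compute v_2(x) by factoring powers of 2 out of the numerator and denominator: v_2(37/392) = -3. Step 2 — apply |x|_p = p^{-v_p(x)} = 2^{3} = 8.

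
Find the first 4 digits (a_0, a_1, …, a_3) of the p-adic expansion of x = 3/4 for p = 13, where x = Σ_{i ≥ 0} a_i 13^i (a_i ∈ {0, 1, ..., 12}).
(a_0, …, a_3) = (4, 3, 3, 3)

v_13(3/4) = 0 (numerator and denominator both coprime to 13), so x ∈ ℤ_13^×. Compute digits iteratively via a_i = x_i mod 13, x_{i+1} = (x_i − a_i)/13, with x_0 = x:
  x_0 = 3/4;  a_0 = 4;  x_1 = (x_0 − 4)/13 = -1/4
  x_1 = -1/4;  a_1 = 3;  x_2 = (x_1 − 3)/13 = -1/4
  x_2 = -1/4;  a_2 = 3;  x_3 = (x_2 − 3)/13 = -1/4
  x_3 = -1/4;  a_3 = 3;  x_4 = (x_3 − 3)/13 = -1/4
Digits: (4, 3, 3, 3).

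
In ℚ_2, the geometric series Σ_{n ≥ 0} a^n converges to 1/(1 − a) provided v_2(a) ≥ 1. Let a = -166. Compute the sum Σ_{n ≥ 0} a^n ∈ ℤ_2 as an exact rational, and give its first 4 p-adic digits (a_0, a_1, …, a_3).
Σ a^n = 1/(1 − a) = 1/167;  first 4 digits = (1, 1, 1, 0)

v_2(a) = 1 ≥ 1, so the series converges in ℤ_2 to 1/(1 − a) = 1/(1 − (-166)) = 1/167. Expand this rational in ℤ_2: compute digits iteratively via d_i = x_i mod 2, x_{i+1} = (x_i − d_i)/2. The first 4 digits are (1, 1, 1, 0).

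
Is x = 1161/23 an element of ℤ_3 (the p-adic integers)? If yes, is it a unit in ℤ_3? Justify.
x ∈ ℤ_3 but not a unit; v_3(x) = 3 > 0

ℤ_3 = {x ∈ ℚ_3 : v_3(x) ≥ 0} and ℤ_3^× = {x ∈ ℤ_3 : v_3(x) = 0}. Here v_3(1161/23) = v_3(num) − v_3(den) = 3; compare against these criteria.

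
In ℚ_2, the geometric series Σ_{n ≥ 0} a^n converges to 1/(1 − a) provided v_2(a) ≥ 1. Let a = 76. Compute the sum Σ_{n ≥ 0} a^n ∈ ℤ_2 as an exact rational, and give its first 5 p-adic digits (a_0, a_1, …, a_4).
Σ a^n = 1/(1 − a) = -1/75;  first 5 digits = (1, 0, 1, 1, 1)

v_2(a) = 2 ≥ 1, so the series converges in ℤ_2 to 1/(1 − a) = 1/(1 − 76) = -1/75. Expand this rational in ℤ_2: compute digits iteratively via d_i = x_i mod 2, x_{i+1} = (x_i − d_i)/2. The first 5 digits are (1, 0, 1, 1, 1).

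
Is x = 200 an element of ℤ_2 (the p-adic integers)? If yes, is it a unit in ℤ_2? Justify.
x ∈ ℤ_2 but not a unit; v_2(x) = 3 > 0

ℤ_2 = {x ∈ ℚ_2 : v_2(x) ≥ 0} and ℤ_2^× = {x ∈ ℤ_2 : v_2(x) = 0}. Here v_2(200) = v_2(num) − v_2(den) = 3; compare against these criteria.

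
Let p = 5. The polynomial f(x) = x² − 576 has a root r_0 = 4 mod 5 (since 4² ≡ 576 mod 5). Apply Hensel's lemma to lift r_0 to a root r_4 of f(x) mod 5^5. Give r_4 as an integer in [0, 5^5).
r_4 = 24 (mod 3125)

Hensel's recurrence: r_{i+1} = r_i − f(r_i)·(f′(r_i))^{-1} mod 5^{i+2}, with f′(x) = 2x. Iterate:
  r_0 = 4 (mod 5)
  r_1 = 24 (mod 25)
  r_2 = 24 (mod 125)
  r_3 = 24 (mod 625)
  r_4 = 24 (mod 3125)
Final: r_4 = 24, and one checks f(r_4) ≡ 0 mod 5^5.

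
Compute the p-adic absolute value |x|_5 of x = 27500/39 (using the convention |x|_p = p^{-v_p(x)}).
|27500/39|_5 = 1/625

Step 1 — compute v_5(x) by factoring powers of 5 out of the numerator and denominator: v_5(27500/39) = 4. Step 2 — apply |x|_p = p^{-v_p(x)} = 5^{-4} = 1/625.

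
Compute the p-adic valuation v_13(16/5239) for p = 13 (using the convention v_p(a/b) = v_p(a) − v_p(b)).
v_13(16/5239) = -2

Factor powers of 13 from the numerator and denominator of the reduced fraction: 16 = 13^0 · 16 and 5239 = 13^2 · 31. Apply v_p(a/b) = v_p(a) − v_p(b): v_13(16/5239) = 0 − 2 = -2.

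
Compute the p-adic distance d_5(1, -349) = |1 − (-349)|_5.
d_5(1, -349) = 1/25

Step 1 — x − y = 1 − (-349) = 350. Step 2 — v_5(350) = 2 (factor: 350 = (5^2 · 14); the sign does not affect v_p). Step 3 — |x − y|_5 = 5^{-2} = 1/25.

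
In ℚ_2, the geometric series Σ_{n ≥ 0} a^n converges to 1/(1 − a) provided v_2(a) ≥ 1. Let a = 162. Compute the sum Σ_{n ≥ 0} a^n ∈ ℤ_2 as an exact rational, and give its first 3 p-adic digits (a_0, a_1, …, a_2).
Σ a^n = 1/(1 − a) = -1/161;  first 3 digits = (1, 1, 1)

v_2(a) = 1 ≥ 1, so the series converges in ℤ_2 to 1/(1 − a) = 1/(1 − 162) = -1/161. Expand this rational in ℤ_2: compute digits iteratively via d_i = x_i mod 2, x_{i+1} = (x_i − d_i)/2. The first 3 digits are (1, 1, 1).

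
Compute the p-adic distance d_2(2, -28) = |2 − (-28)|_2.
d_2(2, -28) = 1/2

Step 1 — x − y = 2 − (-28) = 30. Step 2 — v_2(30) = 1 (factor: 30 = (2^1 · 15); the sign does not affect v_p). Step 3 — |x − y|_2 = 2^{-1} = 1/2.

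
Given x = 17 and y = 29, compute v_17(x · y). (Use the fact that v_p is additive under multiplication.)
v_17(493) = 1

v_p(x) = 1 (factor: 17 = 17^1 · 1); v_p(y) = 0 (factor: 29 = 17^0 · 29). Additivity: v_p(xy) = v_p(x) + v_p(y) = 1 + 0 = 1. (Direct check: xy = 493 = 17^1 · (29).)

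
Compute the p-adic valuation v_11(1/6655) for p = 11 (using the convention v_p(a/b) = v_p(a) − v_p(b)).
v_11(1/6655) = -3

Factor powers of 11 from the numerator and denominator of the reduced fraction: 1 = 11^0 · 1 and 6655 = 11^3 · 5. Apply v_p(a/b) = v_p(a) − v_p(b): v_11(1/6655) = 0 − 3 = -3.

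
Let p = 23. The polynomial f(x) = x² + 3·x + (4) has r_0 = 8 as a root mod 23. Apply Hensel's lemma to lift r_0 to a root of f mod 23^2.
r_1 = 31 (mod 529)

Hensel: r_{i+1} = r_i − f(r_i)·(f′(r_i))^{-1} mod 23^{i+2}, f′(x) = 2x + 3. Iterate:
  r_0 = 8 (mod 23)
  r_1 = 31 (mod 529)
Final: r = 31 satisfies f(r) ≡ 0 mod 23^2.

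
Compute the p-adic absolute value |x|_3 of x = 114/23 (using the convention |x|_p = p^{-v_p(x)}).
|114/23|_3 = 1/3

Step 1 — compute v_3(x) by factoring powers of 3 out of the numerator and denominator: v_3(114/23) = 1. Step 2 — apply |x|_p = p^{-v_p(x)} = 3^{-1} = 1/3.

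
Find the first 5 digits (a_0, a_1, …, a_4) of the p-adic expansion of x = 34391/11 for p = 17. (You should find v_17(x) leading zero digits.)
(a_0, …, a_4) = (0, 0, 0, 13, 7)

v_17(34391/11) = 3, so a_0 = ... = a_2 = 0. Factor out: x = 17^3 · u with u = 7/11 a unit in ℤ_17. Expand u iteratively via a_{v+i} = u_i mod 17, u_{i+1} = (u_i − a_{v+i})/17:
  u_0 = 7/11;  a_3 = 13;  u_1 = (u_0 − 13)/17 = -8/11
  u_1 = -8/11;  a_4 = 7;  u_2 = (u_1 − 7)/17 = -5/11
Digits: (0, 0, 0, 13, 7).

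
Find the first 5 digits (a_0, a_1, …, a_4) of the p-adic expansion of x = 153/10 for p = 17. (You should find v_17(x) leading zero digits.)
(a_0, …, a_4) = (0, 6, 15, 11, 1)

v_17(153/10) = 1, so a_0 = ... = a_0 = 0. Factor out: x = 17^1 · u with u = 9/10 a unit in ℤ_17. Expand u iteratively via a_{v+i} = u_i mod 17, u_{i+1} = (u_i − a_{v+i})/17:
  u_0 = 9/10;  a_1 = 6;  u_1 = (u_0 − 6)/17 = -3/10
  u_1 = -3/10;  a_2 = 15;  u_2 = (u_1 − 15)/17 = -9/10
  u_2 = -9/10;  a_3 = 11;  u_3 = (u_2 − 11)/17 = -7/10
  u_3 = -7/10;  a_4 = 1;  u_4 = (u_3 − 1)/17 = -1/10
Digits: (0, 6, 15, 11, 1).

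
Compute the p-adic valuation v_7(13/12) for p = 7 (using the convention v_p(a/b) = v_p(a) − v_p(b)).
v_7(13/12) = 0

Factor powers of 7 from the numerator and denominator of the reduced fraction: 13 = 7^0 · 13 and 12 = 7^0 · 12. Apply v_p(a/b) = v_p(a) − v_p(b): v_7(13/12) = 0 − 0 = 0.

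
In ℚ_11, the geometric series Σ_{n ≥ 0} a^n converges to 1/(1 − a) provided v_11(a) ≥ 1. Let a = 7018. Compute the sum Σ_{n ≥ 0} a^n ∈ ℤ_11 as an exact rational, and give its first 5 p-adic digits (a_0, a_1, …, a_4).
Σ a^n = 1/(1 − a) = -1/7017;  first 5 digits = (1, 0, 3, 5, 9)

v_11(a) = 2 ≥ 1, so the series converges in ℤ_11 to 1/(1 − a) = 1/(1 − 7018) = -1/7017. Expand this rational in ℤ_11: compute digits iteratively via d_i = x_i mod 11, x_{i+1} = (x_i − d_i)/11. The first 5 digits are (1, 0, 3, 5, 9).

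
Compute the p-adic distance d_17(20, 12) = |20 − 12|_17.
d_17(20, 12) = 1

Step 1 — x − y = 20 − 12 = 8. Step 2 — v_17(8) = 0 (factor: 8 = (17^0 · 8); the sign does not affect v_p). Step 3 — |x − y|_17 = 17^{0} = 1.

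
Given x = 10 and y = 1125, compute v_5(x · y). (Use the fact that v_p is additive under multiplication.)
v_5(11250) = 4

v_p(x) = 1 (factor: 10 = 5^1 · 2); v_p(y) = 3 (factor: 1125 = 5^3 · 9). Additivity: v_p(xy) = v_p(x) + v_p(y) = 1 + 3 = 4. (Direct check: xy = 11250 = 5^4 · (18).)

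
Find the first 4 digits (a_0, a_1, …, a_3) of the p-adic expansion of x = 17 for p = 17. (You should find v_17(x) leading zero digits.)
(a_0, …, a_3) = (0, 1, 0, 0)

v_17(17) = 1, so a_0 = ... = a_0 = 0. Factor out: x = 17^1 · u with u = 1 a unit in ℤ_17. Expand u iteratively via a_{v+i} = u_i mod 17, u_{i+1} = (u_i − a_{v+i})/17:
  u_0 = 1;  a_1 = 1;  u_1 = (u_0 − 1)/17 = 0
  u_1 = 0;  a_2 = 0;  u_2 = (u_1 − 0)/17 = 0
  u_2 = 0;  a_3 = 0;  u_3 = (u_2 − 0)/17 = 0
Digits: (0, 1, 0, 0).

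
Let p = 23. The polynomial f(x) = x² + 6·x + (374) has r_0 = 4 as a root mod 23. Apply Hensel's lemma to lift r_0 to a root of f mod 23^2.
r_1 = 50 (mod 529)

Hensel: r_{i+1} = r_i − f(r_i)·(f′(r_i))^{-1} mod 23^{i+2}, f′(x) = 2x + 6. Iterate:
  r_0 = 4 (mod 23)
  r_1 = 50 (mod 529)
Final: r = 50 satisfies f(r) ≡ 0 mod 23^2.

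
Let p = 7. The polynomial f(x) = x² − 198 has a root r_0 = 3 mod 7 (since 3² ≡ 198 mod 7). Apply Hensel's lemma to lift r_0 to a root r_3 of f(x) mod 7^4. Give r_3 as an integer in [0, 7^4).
r_3 = 255 (mod 2401)

Hensel's recurrence: r_{i+1} = r_i − f(r_i)·(f′(r_i))^{-1} mod 7^{i+2}, with f′(x) = 2x. Iterate:
  r_0 = 3 (mod 7)
  r_1 = 10 (mod 49)
  r_2 = 255 (mod 343)
  r_3 = 255 (mod 2401)
Final: r_3 = 255, and one checks f(r_3) ≡ 0 mod 7^4.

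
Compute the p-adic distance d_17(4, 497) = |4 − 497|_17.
d_17(4, 497) = 1/17

Step 1 — x − y = 4 − 497 = -493. Step 2 — v_17(-493) = 1 (factor: -493 = −(17^1 · 29); the sign does not affect v_p). Step 3 — |x − y|_17 = 17^{-1} = 1/17.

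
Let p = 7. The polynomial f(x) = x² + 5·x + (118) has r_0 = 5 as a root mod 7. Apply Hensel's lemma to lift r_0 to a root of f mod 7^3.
r_2 = 33 (mod 343)

Hensel: r_{i+1} = r_i − f(r_i)·(f′(r_i))^{-1} mod 7^{i+2}, f′(x) = 2x + 5. Iterate:
  r_0 = 5 (mod 7)
  r_1 = 33 (mod 49)
  r_2 = 33 (mod 343)
Final: r = 33 satisfies f(r) ≡ 0 mod 7^3.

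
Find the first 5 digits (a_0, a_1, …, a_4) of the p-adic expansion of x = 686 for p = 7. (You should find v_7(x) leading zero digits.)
(a_0, …, a_4) = (0, 0, 0, 2, 0)

v_7(686) = 3, so a_0 = ... = a_2 = 0. Factor out: x = 7^3 · u with u = 2 a unit in ℤ_7. Expand u iteratively via a_{v+i} = u_i mod 7, u_{i+1} = (u_i − a_{v+i})/7:
  u_0 = 2;  a_3 = 2;  u_1 = (u_0 − 2)/7 = 0
  u_1 = 0;  a_4 = 0;  u_2 = (u_1 − 0)/7 = 0
Digits: (0, 0, 0, 2, 0).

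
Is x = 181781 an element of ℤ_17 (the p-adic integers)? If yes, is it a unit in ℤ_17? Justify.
x ∈ ℤ_17 but not a unit; v_17(x) = 3 > 0

ℤ_17 = {x ∈ ℚ_17 : v_17(x) ≥ 0} and ℤ_17^× = {x ∈ ℤ_17 : v_17(x) = 0}. Here v_17(181781) = v_17(num) − v_17(den) = 3; compare against these criteria.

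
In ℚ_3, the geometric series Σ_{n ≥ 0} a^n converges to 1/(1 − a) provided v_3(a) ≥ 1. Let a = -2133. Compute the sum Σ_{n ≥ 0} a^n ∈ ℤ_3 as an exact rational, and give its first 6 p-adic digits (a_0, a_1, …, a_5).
Σ a^n = 1/(1 − a) = 1/2134;  first 6 digits = (1, 0, 0, 2, 0, 0)

v_3(a) = 3 ≥ 1, so the series converges in ℤ_3 to 1/(1 − a) = 1/(1 − (-2133)) = 1/2134. Expand this rational in ℤ_3: compute digits iteratively via d_i = x_i mod 3, x_{i+1} = (x_i − d_i)/3. The first 6 digits are (1, 0, 0, 2, 0, 0).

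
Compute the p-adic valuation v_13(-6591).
v_13(-6591) = 3

v_13(n) is the largest exponent k such that 13^k divides n. Factor out: -6591 = -13^3 · 3. (Sign doesn't affect v_p.) So v_13(-6591) = 3.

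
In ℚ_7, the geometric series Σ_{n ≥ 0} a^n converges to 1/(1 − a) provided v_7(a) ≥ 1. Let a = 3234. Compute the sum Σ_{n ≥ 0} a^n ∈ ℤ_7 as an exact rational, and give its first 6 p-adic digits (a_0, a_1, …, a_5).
Σ a^n = 1/(1 − a) = -1/3233;  first 6 digits = (1, 0, 3, 2, 3, 6)

v_7(a) = 2 ≥ 1, so the series converges in ℤ_7 to 1/(1 − a) = 1/(1 − 3234) = -1/3233. Expand this rational in ℤ_7: compute digits iteratively via d_i = x_i mod 7, x_{i+1} = (x_i − d_i)/7. The first 6 digits are (1, 0, 3, 2, 3, 6).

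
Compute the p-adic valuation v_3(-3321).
v_3(-3321) = 4

v_3(n) is the largest exponent k such that 3^k divides n. Factor out: -3321 = -3^4 · 41. (Sign doesn't affect v_p.) So v_3(-3321) = 4.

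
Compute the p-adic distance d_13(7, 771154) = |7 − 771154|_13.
d_13(7, 771154) = 1/28561

Step 1 — x − y = 7 − 771154 = -771147. Step 2 — v_13(-771147) = 4 (factor: -771147 = −(13^4 · 27); the sign does not affect v_p). Step 3 — |x − y|_13 = 13^{-4} = 1/28561.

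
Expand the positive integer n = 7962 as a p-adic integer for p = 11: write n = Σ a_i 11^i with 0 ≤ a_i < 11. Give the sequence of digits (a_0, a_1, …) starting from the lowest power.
(a_0, a_1, …) = (9, 8, 10, 5)

Repeated division by 11 gives the digits low-to-high: 7962 = 9 + 8·11^1 + 10·11^2 + 5·11^3. Digit sequence: (9, 8, 10, 5).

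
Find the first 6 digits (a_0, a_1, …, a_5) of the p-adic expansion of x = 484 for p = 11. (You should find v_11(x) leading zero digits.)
(a_0, …, a_5) = (0, 0, 4, 0, 0, 0)

v_11(484) = 2, so a_0 = ... = a_1 = 0. Factor out: x = 11^2 · u with u = 4 a unit in ℤ_11. Expand u iteratively via a_{v+i} = u_i mod 11, u_{i+1} = (u_i − a_{v+i})/11:
  u_0 = 4;  a_2 = 4;  u_1 = (u_0 − 4)/11 = 0
  u_1 = 0;  a_3 = 0;  u_2 = (u_1 − 0)/11 = 0
  u_2 = 0;  a_4 = 0;  u_3 = (u_2 − 0)/11 = 0
  u_3 = 0;  a_5 = 0;  u_4 = (u_3 − 0)/11 = 0
Digits: (0, 0, 4, 0, 0, 0).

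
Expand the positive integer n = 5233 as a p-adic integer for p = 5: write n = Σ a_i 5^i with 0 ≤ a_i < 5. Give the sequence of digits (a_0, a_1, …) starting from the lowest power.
(a_0, a_1, …) = (3, 1, 4, 1, 3, 1)

Repeated division by 5 gives the digits low-to-high: 5233 = 3 + 1·5^1 + 4·5^2 + 1·5^3 + 3·5^4 + 1·5^5. Digit sequence: (3, 1, 4, 1, 3, 1).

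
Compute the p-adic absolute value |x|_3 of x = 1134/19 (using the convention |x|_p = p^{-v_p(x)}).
|1134/19|_3 = 1/81

Step 1 — compute v_3(x) by factoring powers of 3 out of the numerator and denominator: v_3(1134/19) = 4. Step 2 — apply |x|_p = p^{-v_p(x)} = 3^{-4} = 1/81.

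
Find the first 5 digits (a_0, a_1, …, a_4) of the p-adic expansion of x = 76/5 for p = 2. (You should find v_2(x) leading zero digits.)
(a_0, …, a_4) = (0, 0, 1, 1, 1)

v_2(76/5) = 2, so a_0 = ... = a_1 = 0. Factor out: x = 2^2 · u with u = 19/5 a unit in ℤ_2. Expand u iteratively via a_{v+i} = u_i mod 2, u_{i+1} = (u_i − a_{v+i})/2:
  u_0 = 19/5;  a_2 = 1;  u_1 = (u_0 − 1)/2 = 7/5
  u_1 = 7/5;  a_3 = 1;  u_2 = (u_1 − 1)/2 = 1/5
  u_2 = 1/5;  a_4 = 1;  u_3 = (u_2 − 1)/2 = -2/5
Digits: (0, 0, 1, 1, 1).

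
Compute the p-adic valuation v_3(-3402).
v_3(-3402) = 5

v_3(n) is the largest exponent k such that 3^k divides n. Factor out: -3402 = -3^5 · 14. (Sign doesn't affect v_p.) So v_3(-3402) = 5.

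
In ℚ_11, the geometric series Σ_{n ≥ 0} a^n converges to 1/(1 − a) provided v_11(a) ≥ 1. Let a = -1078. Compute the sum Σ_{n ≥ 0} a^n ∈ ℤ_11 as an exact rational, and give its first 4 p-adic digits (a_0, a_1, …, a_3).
Σ a^n = 1/(1 − a) = 1/1079;  first 4 digits = (1, 1, 3, 4)

v_11(a) = 1 ≥ 1, so the series converges in ℤ_11 to 1/(1 − a) = 1/(1 − (-1078)) = 1/1079. Expand this rational in ℤ_11: compute digits iteratively via d_i = x_i mod 11, x_{i+1} = (x_i − d_i)/11. The first 4 digits are (1, 1, 3, 4).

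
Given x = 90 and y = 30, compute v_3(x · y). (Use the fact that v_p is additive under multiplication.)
v_3(2700) = 3

v_p(x) = 2 (factor: 90 = 3^2 · 10); v_p(y) = 1 (factor: 30 = 3^1 · 10). Additivity: v_p(xy) = v_p(x) + v_p(y) = 2 + 1 = 3. (Direct check: xy = 2700 = 3^3 · (100).)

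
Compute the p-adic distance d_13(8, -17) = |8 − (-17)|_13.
d_13(8, -17) = 1

Step 1 — x − y = 8 − (-17) = 25. Step 2 — v_13(25) = 0 (factor: 25 = (13^0 · 25); the sign does not affect v_p). Step 3 — |x − y|_13 = 13^{0} = 1.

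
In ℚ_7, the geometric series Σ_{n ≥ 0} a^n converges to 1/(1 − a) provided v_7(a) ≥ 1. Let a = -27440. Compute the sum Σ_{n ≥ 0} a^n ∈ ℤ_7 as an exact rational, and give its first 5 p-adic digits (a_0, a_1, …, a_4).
Σ a^n = 1/(1 − a) = 1/27441;  first 5 digits = (1, 0, 0, 4, 2)

v_7(a) = 3 ≥ 1, so the series converges in ℤ_7 to 1/(1 − a) = 1/(1 − (-27440)) = 1/27441. Expand this rational in ℤ_7: compute digits iteratively via d_i = x_i mod 7, x_{i+1} = (x_i − d_i)/7. The first 5 digits are (1, 0, 0, 4, 2).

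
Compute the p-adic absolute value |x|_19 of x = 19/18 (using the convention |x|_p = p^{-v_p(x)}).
|19/18|_19 = 1/19

Step 1 — compute v_19(x) by factoring powers of 19 out of the numerator and denominator: v_19(19/18) = 1. Step 2 — apply |x|_p = p^{-v_p(x)} = 19^{-1} = 1/19.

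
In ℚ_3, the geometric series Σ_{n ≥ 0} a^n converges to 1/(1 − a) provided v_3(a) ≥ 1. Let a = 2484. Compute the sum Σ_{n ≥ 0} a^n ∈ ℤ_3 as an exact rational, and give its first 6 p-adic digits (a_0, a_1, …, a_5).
Σ a^n = 1/(1 − a) = -1/2483;  first 6 digits = (1, 0, 0, 2, 0, 1)

v_3(a) = 3 ≥ 1, so the series converges in ℤ_3 to 1/(1 − a) = 1/(1 − 2484) = -1/2483. Expand this rational in ℤ_3: compute digits iteratively via d_i = x_i mod 3, x_{i+1} = (x_i − d_i)/3. The first 6 digits are (1, 0, 0, 2, 0, 1).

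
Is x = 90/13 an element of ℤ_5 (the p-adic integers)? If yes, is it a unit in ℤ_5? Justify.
x ∈ ℤ_5 but not a unit; v_5(x) = 1 > 0

ℤ_5 = {x ∈ ℚ_5 : v_5(x) ≥ 0} and ℤ_5^× = {x ∈ ℤ_5 : v_5(x) = 0}. Here v_5(90/13) = v_5(num) − v_5(den) = 1; compare against these criteria.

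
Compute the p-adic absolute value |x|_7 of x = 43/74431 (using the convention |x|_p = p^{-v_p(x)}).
|43/74431|_7 = 2401

Step 1 — compute v_7(x) by factoring powers of 7 out of the numerator and denominator: v_7(43/74431) = -4. Step 2 — apply |x|_p = p^{-v_p(x)} = 7^{4} = 2401.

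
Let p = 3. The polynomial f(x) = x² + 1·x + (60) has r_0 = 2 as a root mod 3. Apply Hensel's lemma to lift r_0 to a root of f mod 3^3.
r_2 = 14 (mod 27)

Hensel: r_{i+1} = r_i − f(r_i)·(f′(r_i))^{-1} mod 3^{i+2}, f′(x) = 2x + 1. Iterate:
  r_0 = 2 (mod 3)
  r_1 = 5 (mod 9)
  r_2 = 14 (mod 27)
Final: r = 14 satisfies f(r) ≡ 0 mod 3^3.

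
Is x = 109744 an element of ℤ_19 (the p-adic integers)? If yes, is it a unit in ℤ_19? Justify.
x ∈ ℤ_19 but not a unit; v_19(x) = 3 > 0

ℤ_19 = {x ∈ ℚ_19 : v_19(x) ≥ 0} and ℤ_19^× = {x ∈ ℤ_19 : v_19(x) = 0}. Here v_19(109744) = v_19(num) − v_19(den) = 3; compare against these criteria.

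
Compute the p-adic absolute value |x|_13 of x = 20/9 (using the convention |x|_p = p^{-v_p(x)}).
|20/9|_13 = 1

Step 1 — compute v_13(x) by factoring powers of 13 out of the numerator and denominator: v_13(20/9) = 0. Step 2 — apply |x|_p = p^{-v_p(x)} = 13^{0} = 1.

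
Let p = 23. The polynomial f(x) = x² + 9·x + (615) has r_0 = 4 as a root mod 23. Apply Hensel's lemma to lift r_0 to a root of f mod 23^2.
r_1 = 27 (mod 529)

Hensel: r_{i+1} = r_i − f(r_i)·(f′(r_i))^{-1} mod 23^{i+2}, f′(x) = 2x + 9. Iterate:
  r_0 = 4 (mod 23)
  r_1 = 27 (mod 529)
Final: r = 27 satisfies f(r) ≡ 0 mod 23^2.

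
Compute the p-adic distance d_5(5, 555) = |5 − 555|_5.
d_5(5, 555) = 1/25

Step 1 — x − y = 5 − 555 = -550. Step 2 — v_5(-550) = 2 (factor: -550 = −(5^2 · 22); the sign does not affect v_p). Step 3 — |x − y|_5 = 5^{-2} = 1/25.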